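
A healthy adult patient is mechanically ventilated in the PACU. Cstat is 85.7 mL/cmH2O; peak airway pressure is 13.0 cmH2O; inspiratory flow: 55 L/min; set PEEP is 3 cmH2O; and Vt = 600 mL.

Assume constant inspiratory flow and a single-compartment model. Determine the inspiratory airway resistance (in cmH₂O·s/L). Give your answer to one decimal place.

3.3

Flow: 55 L/min ÷ 60 = 0.9167 L/s.
Equation of motion (constant flow): PIP = Vt/C + R·V̇ + PEEP.
R·V̇ = PIP − Vt/C − PEEP = 13.0 − 600/85.7 − 3 = 13.0 − 7.001 − 3 = 2.999 cmH2O.
R = 2.999 / 0.9167 = 3.272 cmH2O·s/L.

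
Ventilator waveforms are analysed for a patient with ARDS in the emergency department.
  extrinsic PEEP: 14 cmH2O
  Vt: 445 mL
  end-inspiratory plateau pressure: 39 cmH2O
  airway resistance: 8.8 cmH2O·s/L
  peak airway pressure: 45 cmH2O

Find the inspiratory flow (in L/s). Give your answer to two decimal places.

flow = (PIP − Pplat) / Raw = 6.0 / 8.8 = 0.6818 L/s.

0.68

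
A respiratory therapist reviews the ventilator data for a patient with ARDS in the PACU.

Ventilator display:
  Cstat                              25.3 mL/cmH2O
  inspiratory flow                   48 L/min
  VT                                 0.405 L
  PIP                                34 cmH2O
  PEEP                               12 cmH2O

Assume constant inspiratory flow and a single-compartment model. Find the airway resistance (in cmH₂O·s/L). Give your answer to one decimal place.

Flow: 48 L/min ÷ 60 = 0.8 L/s.
Equation of motion (constant flow): PIP = Vt/C + R·V̇ + PEEP.
R·V̇ = PIP − Vt/C − PEEP = 34 − 405/25.3 − 12 = 34 − 16.008 − 12 = 5.992 cmH2O.
R = 5.992 / 0.8 = 7.49 cmH2O·s/L.

7.5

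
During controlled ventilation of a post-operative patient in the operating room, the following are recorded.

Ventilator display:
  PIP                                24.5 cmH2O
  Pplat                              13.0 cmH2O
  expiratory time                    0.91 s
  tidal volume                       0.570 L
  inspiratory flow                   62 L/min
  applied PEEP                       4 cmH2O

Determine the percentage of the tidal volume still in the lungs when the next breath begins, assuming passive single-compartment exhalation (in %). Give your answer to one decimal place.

27.5

Flow: 62 L/min ÷ 60 = 1.0333 L/s.
R = (PIP − Pplat)/V̇ = (24.5 − 13.0) / 1.0333 = 11.5/1.0333 = 11.129 cmH2O·s/L.
C = Vt/(Pplat − PEEP) = 570.0 / (13.0 − 4) = 570.0/9.0 = 63.333 mL/cmH2O.
τ = R × C = 11.129 × 0.06333 L/cmH2O = 0.7048 s.
Fraction remaining at end-expiration = e^(−Te/τ) = e^(−0.91/0.7048) = 0.275 → 27.5%.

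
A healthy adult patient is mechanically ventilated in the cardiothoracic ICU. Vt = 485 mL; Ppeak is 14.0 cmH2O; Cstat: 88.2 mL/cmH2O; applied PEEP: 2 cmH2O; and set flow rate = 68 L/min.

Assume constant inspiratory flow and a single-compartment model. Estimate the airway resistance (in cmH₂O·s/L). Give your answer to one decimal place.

5.7

Flow: 68 L/min ÷ 60 = 1.1333 L/s.
Equation of motion (constant flow): PIP = Vt/C + R·V̇ + PEEP.
R·V̇ = PIP − Vt/C − PEEP = 14.0 − 485/88.2 − 2 = 14.0 − 5.499 − 2 = 6.501 cmH2O.
R = 6.501 / 1.1333 = 5.736 cmH2O·s/L.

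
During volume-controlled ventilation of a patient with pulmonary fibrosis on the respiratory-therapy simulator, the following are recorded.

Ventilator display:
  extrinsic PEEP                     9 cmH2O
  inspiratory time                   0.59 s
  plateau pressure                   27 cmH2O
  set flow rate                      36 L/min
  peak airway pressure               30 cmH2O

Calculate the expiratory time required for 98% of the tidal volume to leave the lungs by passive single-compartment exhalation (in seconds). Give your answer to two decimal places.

0.38

Flow: 36 L/min ÷ 60 = 0.6 L/s.
Vt = flow × Ti = 0.6 L/s × 0.59 s × 1000 mL/L = 354.0 mL.
R = (PIP − Pplat)/V̇ = (30 − 27) / 0.6 = 3.0/0.6 = 5.0 cmH2O·s/L.
C = Vt/(Pplat − PEEP) = 354.0 / (27 − 9) = 354.0/18.0 = 19.667 mL/cmH2O.
τ = R × C = 5.0 × 0.01967 L/cmH2O = 0.09835 s.
t = −τ·ln(1 − 0.98) = −0.09835·ln(0.02) = 0.3847 s.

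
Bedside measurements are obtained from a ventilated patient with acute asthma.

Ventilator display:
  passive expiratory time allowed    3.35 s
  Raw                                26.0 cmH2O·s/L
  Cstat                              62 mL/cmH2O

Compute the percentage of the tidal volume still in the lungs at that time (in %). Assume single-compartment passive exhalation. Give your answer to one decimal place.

τ = R × C = 26.0 × 62 mL/cmH2O = 26.0 × 0.062 L/cmH2O = 1.612 s.
Passive exhalation: V(t)/V₀ = e^(−t/τ) = e^(−3.35/1.612) = 0.1252.
Fraction remaining = 0.1252 → 12.52%.

12.5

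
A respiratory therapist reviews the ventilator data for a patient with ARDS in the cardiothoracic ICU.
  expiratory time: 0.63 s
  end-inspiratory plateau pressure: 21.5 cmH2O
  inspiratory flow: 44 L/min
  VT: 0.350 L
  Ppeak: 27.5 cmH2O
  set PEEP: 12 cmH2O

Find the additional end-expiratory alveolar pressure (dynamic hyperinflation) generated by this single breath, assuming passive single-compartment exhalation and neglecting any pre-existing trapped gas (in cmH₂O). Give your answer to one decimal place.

1.2

Flow: 44 L/min ÷ 60 = 0.7333 L/s.
R = (PIP − Pplat)/V̇ = (27.5 − 21.5) / 0.7333 = 6.0/0.7333 = 8.182 cmH2O·s/L.
C = Vt/(Pplat − PEEP) = 350.0 / (21.5 − 12) = 350.0/9.5 = 36.842 mL/cmH2O.
τ = R × C = 8.182 × 0.03684 L/cmH2O = 0.3014 s.
Fraction remaining = e^(−Te/τ) = e^(−0.63/0.3014) = 0.1237; trapped volume = 350.0 × 0.1237 = 43.295 mL.
Additional alveolar pressure from trapping ≈ V_trapped / C = 43.295 / 36.842 = 1.175 cmH2O.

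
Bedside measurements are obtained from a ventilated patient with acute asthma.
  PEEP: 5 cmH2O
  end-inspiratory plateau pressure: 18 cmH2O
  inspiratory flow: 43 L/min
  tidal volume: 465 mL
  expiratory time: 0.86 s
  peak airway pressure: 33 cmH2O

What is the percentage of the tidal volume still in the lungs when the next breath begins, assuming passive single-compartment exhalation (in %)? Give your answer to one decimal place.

31.7

Flow: 43 L/min ÷ 60 = 0.7167 L/s.
R = (PIP − Pplat)/V̇ = (33 − 18) / 0.7167 = 15.0/0.7167 = 20.929 cmH2O·s/L.
C = Vt/(Pplat − PEEP) = 465.0 / (18 − 5) = 465.0/13.0 = 35.769 mL/cmH2O.
τ = R × C = 20.929 × 0.03577 L/cmH2O = 0.7486 s.
Fraction remaining at end-expiration = e^(−Te/τ) = e^(−0.86/0.7486) = 0.317 → 31.7%.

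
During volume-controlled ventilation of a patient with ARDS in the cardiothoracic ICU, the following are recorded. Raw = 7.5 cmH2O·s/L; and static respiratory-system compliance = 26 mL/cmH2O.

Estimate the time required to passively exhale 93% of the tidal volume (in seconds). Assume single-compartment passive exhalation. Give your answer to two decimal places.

0.52

τ = R × C = 7.5 × 26 mL/cmH2O = 7.5 × 0.026 L/cmH2O = 0.195 s.
Exhaled fraction f = 1 − e^(−t/τ) → t = −τ·ln(1 − f) = −0.195·ln(0.07) = 0.5186 s.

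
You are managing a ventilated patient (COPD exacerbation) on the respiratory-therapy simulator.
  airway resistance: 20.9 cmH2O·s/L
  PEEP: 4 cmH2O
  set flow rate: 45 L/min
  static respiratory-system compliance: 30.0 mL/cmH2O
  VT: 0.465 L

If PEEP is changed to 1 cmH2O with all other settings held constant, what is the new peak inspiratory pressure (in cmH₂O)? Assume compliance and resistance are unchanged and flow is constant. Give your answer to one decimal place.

32.2

Flow: 45 L/min ÷ 60 = 0.75 L/s.
PIP = Vt/C + R·V̇ + PEEP (constant-flow equation of motion).
Only the baseline term changes: ΔPIP = ΔPEEP = 1 − 4 = -3.0 cmH2O.
Original PIP = 465/30.0 + 20.9×0.75 + 4 = 35.175 cmH2O; new PIP = 35.175 + (-3.0) = 32.175 cmH2O.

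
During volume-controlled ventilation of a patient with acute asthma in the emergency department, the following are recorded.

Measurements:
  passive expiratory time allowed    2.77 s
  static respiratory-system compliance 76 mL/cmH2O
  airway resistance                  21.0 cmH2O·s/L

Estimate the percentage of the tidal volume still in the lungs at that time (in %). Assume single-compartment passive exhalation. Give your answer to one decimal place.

17.6

τ = R × C = 21.0 × 76 mL/cmH2O = 21.0 × 0.076 L/cmH2O = 1.596 s.
Passive exhalation: V(t)/V₀ = e^(−t/τ) = e^(−2.77/1.596) = 0.1763.
Fraction remaining = 0.1763 → 17.63%.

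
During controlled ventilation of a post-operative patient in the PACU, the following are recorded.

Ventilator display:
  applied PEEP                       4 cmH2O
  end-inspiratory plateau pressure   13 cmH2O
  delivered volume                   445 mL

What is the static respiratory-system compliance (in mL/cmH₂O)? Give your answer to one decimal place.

49.4

Cstat = Vt / (Pplat − PEEP) = 445 / (13 − 4) = 445 / 9.0 = 49.444 mL/cmH2O.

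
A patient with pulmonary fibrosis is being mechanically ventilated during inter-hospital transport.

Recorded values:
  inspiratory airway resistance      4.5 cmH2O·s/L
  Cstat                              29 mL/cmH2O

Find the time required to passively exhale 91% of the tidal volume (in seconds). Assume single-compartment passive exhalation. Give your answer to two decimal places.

0.31

τ = R × C = 4.5 × 29 mL/cmH2O = 4.5 × 0.029 L/cmH2O = 0.1305 s.
Exhaled fraction f = 1 − e^(−t/τ) → t = −τ·ln(1 − f) = −0.1305·ln(0.09) = 0.3142 s.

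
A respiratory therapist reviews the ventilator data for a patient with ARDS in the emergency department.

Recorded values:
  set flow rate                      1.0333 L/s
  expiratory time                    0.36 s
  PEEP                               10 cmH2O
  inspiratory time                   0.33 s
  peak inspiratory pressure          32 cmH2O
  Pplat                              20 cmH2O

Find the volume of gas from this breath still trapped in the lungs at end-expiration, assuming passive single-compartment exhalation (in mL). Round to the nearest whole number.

Vt = flow × Ti = 1.0333 L/s × 0.33 s × 1000 mL/L = 340.99 mL.
R = (PIP − Pplat)/V̇ = (32 − 20) / 1.0333 = 12.0/1.0333 = 11.613 cmH2O·s/L.
C = Vt/(Pplat − PEEP) = 340.99 / (20 − 10) = 340.99/10.0 = 34.099 mL/cmH2O.
τ = R × C = 11.613 × 0.0341 L/cmH2O = 0.396 s.
Fraction remaining = e^(−Te/τ) = e^(−0.36/0.396) = 0.4029.
Trapped volume = 340.99 × 0.4029 = 137.38 mL.

137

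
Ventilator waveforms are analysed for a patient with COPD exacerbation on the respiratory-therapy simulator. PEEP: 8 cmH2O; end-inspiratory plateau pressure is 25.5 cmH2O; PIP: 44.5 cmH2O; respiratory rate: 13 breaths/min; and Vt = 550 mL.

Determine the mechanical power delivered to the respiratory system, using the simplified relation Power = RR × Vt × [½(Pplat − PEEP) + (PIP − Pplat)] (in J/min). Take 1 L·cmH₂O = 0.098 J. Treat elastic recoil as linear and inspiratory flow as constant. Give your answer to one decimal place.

Per-breath work = Vt × [½(Pplat−PEEP) + (PIP−Pplat)] = 0.550 × [0.5×17.5 + 19.0] = 0.550 × 27.75 = 15.263 L·cmH2O.
Power = 13 × 15.263 = 198.42 L·cmH2O/min.
× 0.098 J/(L·cmH2O) → 19.445 J/min.

19.4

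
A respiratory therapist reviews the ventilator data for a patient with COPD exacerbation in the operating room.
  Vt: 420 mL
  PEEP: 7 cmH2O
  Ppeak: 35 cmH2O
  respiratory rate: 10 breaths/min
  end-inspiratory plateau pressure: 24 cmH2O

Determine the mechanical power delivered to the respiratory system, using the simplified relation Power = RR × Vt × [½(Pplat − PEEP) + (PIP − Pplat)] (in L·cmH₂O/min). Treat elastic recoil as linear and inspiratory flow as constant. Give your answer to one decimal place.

81.9

Per-breath work = Vt × [½(Pplat−PEEP) + (PIP−Pplat)] = 0.420 × [0.5×17.0 + 11.0] = 0.420 × 19.5 = 8.19 L·cmH2O.
Power = 10 × 8.19 = 81.9 L·cmH2O/min.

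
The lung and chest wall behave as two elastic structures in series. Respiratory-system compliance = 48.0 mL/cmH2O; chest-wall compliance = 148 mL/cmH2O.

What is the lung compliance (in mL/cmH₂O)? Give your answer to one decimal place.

71.0

1/CL = 1/Crs − 1/Ccw.
1/CL = 1/48.0 − 1/148 = 0.01408.
CL = 71.023 mL/cmH2O.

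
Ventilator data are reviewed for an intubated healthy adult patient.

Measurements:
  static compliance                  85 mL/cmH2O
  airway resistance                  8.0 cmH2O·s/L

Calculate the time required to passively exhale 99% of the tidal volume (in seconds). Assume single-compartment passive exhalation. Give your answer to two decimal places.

τ = R × C = 8.0 × 85 mL/cmH2O = 8.0 × 0.085 L/cmH2O = 0.68 s.
Exhaled fraction f = 1 − e^(−t/τ) → t = −τ·ln(1 − f) = −0.68·ln(0.01) = 3.132 s.

3.13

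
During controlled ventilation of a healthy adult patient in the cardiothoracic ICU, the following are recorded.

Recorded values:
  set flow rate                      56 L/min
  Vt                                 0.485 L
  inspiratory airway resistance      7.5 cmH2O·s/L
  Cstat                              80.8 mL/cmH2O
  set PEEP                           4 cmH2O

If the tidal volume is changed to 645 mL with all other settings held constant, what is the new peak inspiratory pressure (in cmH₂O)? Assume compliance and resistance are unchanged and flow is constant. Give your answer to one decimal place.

Flow: 56 L/min ÷ 60 = 0.9333 L/s.
PIP = Vt/C + R·V̇ + PEEP (constant-flow equation of motion).
Only the elastic term changes: ΔPIP = ΔVt / C = (645 − 485) / 80.8 = 1.98 cmH2O.
Original PIP = 485/80.8 + 7.5×0.9333 + 4 = 17.002 cmH2O; new PIP = 17.002 + (1.98) = 18.982 cmH2O.

19.0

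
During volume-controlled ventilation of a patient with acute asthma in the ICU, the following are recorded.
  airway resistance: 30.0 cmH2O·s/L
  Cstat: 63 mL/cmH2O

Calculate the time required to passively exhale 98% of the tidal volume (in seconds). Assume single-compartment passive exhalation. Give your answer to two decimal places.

τ = R × C = 30.0 × 63 mL/cmH2O = 30.0 × 0.063 L/cmH2O = 1.89 s.
Exhaled fraction f = 1 − e^(−t/τ) → t = −τ·ln(1 − f) = −1.89·ln(0.02) = 7.394 s.

7.39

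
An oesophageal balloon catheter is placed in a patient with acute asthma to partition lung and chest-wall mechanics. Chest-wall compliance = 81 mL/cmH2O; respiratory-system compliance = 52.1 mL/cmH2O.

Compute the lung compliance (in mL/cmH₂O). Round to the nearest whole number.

1/CL = 1/Crs − 1/Ccw.
1/CL = 1/52.1 − 1/81 = 0.006848.
CL = 146.03 mL/cmH2O.

146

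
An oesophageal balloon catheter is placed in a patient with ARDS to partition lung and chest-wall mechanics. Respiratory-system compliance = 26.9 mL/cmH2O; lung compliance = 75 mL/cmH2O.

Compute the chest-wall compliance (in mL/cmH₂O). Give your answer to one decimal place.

41.9

1/Ccw = 1/Crs − 1/CL.
1/Ccw = 1/26.9 − 1/75 = 0.02384.
Ccw = 41.946 mL/cmH2O.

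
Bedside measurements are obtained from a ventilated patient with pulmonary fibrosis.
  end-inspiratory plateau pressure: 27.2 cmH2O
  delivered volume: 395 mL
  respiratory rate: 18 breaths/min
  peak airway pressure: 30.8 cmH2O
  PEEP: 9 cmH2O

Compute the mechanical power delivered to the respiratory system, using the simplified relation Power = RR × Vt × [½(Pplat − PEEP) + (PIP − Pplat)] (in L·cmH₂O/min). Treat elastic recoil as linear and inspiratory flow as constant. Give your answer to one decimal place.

90.3

Per-breath work = Vt × [½(Pplat−PEEP) + (PIP−Pplat)] = 0.395 × [0.5×18.2 + 3.6] = 0.395 × 12.7 = 5.017 L·cmH2O.
Power = 18 × 5.017 = 90.306 L·cmH2O/min.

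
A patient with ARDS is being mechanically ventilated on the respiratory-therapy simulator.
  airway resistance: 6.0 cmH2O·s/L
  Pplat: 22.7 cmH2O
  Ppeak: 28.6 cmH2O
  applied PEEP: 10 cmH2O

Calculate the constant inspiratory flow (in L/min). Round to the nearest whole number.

59

flow = (PIP − Pplat) / Raw = (28.6 − 22.7) / 6.0 = 0.9833 L/s × 60 = 58.998 L/min.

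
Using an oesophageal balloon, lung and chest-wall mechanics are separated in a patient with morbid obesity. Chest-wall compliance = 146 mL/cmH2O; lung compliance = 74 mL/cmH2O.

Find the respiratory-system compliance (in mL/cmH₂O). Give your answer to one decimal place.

Lung and chest wall are elastances in series: 1/Crs = 1/CL + 1/Ccw.
1/Crs = 1/74 + 1/146 = 0.02036.
Crs = 49.116 mL/cmH2O.

49.1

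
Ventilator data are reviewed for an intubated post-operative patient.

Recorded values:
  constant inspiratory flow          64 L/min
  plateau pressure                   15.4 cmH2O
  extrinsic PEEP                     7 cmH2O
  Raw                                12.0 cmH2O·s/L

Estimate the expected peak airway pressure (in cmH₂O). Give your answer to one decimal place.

28.2

Flow: 64 L/min ÷ 60 = 1.0667 L/s.
PIP = Pplat + Raw × flow = 15.4 + 12.0 × 1.0667 = 15.4 + 12.8 = 28.2 cmH2O.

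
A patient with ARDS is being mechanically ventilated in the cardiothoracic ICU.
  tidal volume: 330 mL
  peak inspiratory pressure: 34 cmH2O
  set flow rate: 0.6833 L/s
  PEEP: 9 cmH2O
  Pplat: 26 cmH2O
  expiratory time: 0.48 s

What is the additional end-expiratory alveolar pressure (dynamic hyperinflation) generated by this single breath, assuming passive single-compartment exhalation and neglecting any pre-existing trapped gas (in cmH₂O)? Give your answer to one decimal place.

R = (PIP − Pplat)/V̇ = (34 − 26) / 0.6833 = 8.0/0.6833 = 11.708 cmH2O·s/L.
C = Vt/(Pplat − PEEP) = 330.0 / (26 − 9) = 330.0/17.0 = 19.412 mL/cmH2O.
τ = R × C = 11.708 × 0.01941 L/cmH2O = 0.2273 s.
Fraction remaining = e^(−Te/τ) = e^(−0.48/0.2273) = 0.121; trapped volume = 330.0 × 0.121 = 39.93 mL.
Additional alveolar pressure from trapping ≈ V_trapped / C = 39.93 / 19.412 = 2.057 cmH2O.

2.1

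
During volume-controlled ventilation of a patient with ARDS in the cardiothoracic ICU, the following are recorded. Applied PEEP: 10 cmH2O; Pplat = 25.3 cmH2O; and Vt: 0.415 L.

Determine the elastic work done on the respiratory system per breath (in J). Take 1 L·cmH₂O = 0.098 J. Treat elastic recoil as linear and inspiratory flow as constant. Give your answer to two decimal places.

Elastic work ≈ ½ × (Pplat − PEEP) × Vt = 0.5 × (25.3 − 10) × 0.415 L = 0.5 × 15.3 × 0.415 = 3.175 L·cmH2O.
× 0.098 J/(L·cmH2O) → 0.3112 J.

0.31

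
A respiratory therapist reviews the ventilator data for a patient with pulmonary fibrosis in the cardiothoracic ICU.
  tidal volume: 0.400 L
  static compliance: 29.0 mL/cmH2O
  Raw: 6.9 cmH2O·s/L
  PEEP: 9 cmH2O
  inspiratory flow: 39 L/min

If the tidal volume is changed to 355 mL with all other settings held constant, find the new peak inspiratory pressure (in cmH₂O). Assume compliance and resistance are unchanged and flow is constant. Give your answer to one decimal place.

Flow: 39 L/min ÷ 60 = 0.65 L/s.
PIP = Vt/C + R·V̇ + PEEP (constant-flow equation of motion).
Only the elastic term changes: ΔPIP = ΔVt / C = (355 − 400) / 29.0 = -1.552 cmH2O.
Original PIP = 400/29.0 + 6.9×0.65 + 9 = 27.278 cmH2O; new PIP = 27.278 + (-1.552) = 25.726 cmH2O.

25.7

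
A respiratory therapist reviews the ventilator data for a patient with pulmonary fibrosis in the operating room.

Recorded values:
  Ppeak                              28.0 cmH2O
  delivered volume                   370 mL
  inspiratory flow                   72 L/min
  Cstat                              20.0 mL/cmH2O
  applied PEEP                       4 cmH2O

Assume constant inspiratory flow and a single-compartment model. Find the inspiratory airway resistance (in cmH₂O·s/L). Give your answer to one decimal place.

Flow: 72 L/min ÷ 60 = 1.2 L/s.
Equation of motion (constant flow): PIP = Vt/C + R·V̇ + PEEP.
R·V̇ = PIP − Vt/C − PEEP = 28.0 − 370/20.0 − 4 = 28.0 − 18.5 − 4 = 5.5 cmH2O.
R = 5.5 / 1.2 = 4.583 cmH2O·s/L.

4.6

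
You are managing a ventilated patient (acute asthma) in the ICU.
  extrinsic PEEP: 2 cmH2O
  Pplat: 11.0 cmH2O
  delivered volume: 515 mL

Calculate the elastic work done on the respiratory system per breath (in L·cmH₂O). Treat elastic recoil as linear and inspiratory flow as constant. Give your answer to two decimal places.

Elastic work ≈ ½ × (Pplat − PEEP) × Vt = 0.5 × (11.0 − 2) × 0.515 L = 0.5 × 9.0 × 0.515 = 2.318 L·cmH2O.

2.32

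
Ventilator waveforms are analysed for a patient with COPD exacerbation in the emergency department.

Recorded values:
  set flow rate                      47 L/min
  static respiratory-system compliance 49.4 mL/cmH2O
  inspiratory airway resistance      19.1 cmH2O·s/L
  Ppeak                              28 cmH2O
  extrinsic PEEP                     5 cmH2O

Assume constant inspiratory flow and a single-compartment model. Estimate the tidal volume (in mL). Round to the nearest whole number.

Flow: 47 L/min ÷ 60 = 0.7833 L/s.
Equation of motion (constant flow): PIP = Vt/C + R·V̇ + PEEP.
Vt/C = PIP − R·V̇ − PEEP = 28 − 14.961 − 5 = 8.039 cmH2O.
Vt = C × 8.039 = 49.4 × 8.039 = 397.13 mL.

397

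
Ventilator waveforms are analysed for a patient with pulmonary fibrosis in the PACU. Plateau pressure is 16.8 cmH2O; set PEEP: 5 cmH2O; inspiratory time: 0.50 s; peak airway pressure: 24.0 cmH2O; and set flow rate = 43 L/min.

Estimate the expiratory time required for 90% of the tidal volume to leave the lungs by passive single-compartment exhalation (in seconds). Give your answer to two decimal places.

Flow: 43 L/min ÷ 60 = 0.7167 L/s.
Vt = flow × Ti = 0.7167 L/s × 0.50 s × 1000 mL/L = 358.35 mL.
R = (PIP − Pplat)/V̇ = (24.0 − 16.8) / 0.7167 = 7.2/0.7167 = 10.046 cmH2O·s/L.
C = Vt/(Pplat − PEEP) = 358.35 / (16.8 − 5) = 358.35/11.8 = 30.369 mL/cmH2O.
τ = R × C = 10.046 × 0.03037 L/cmH2O = 0.3051 s.
t = −τ·ln(1 − 0.90) = −0.3051·ln(0.1) = 0.7025 s.

0.70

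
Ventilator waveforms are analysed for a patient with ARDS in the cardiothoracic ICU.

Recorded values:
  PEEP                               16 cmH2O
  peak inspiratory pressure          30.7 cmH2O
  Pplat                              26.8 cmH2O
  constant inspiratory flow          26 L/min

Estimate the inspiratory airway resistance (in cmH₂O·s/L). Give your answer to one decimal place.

Flow: 26 L/min ÷ 60 = 0.4333 L/s.
Raw = (PIP − Pplat) / flow = (30.7 − 26.8) / 0.4333 = 3.9 / 0.4333 = 9.001 cmH2O·s/L.

9.0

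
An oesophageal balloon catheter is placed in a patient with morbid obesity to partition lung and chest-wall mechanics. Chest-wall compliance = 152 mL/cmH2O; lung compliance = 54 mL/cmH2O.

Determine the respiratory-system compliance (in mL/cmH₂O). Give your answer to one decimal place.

39.8

Lung and chest wall are elastances in series: 1/Crs = 1/CL + 1/Ccw.
1/Crs = 1/54 + 1/152 = 0.0251.
Crs = 39.841 mL/cmH2O.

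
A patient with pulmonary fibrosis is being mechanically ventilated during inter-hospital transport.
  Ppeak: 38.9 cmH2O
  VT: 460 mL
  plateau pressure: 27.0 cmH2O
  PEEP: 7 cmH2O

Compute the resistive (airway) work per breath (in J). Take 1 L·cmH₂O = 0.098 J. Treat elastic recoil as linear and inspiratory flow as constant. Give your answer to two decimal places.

0.54

With constant inspiratory flow the resistive pressure is constant at PIP − Pplat = 38.9 − 27.0 = 11.9 cmH2O, so resistive work = 11.9 × 0.460 = 5.474 L·cmH2O.
× 0.098 J/(L·cmH2O) → 0.5365 J.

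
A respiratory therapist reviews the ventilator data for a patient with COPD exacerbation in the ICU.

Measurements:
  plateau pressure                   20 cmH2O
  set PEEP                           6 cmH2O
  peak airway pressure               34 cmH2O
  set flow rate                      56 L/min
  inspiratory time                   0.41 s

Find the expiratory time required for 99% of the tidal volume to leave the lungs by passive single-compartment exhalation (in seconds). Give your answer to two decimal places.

1.89

Flow: 56 L/min ÷ 60 = 0.9333 L/s.
Vt = flow × Ti = 0.9333 L/s × 0.41 s × 1000 mL/L = 382.65 mL.
R = (PIP − Pplat)/V̇ = (34 − 20) / 0.9333 = 14.0/0.9333 = 15.001 cmH2O·s/L.
C = Vt/(Pplat − PEEP) = 382.65 / (20 − 6) = 382.65/14.0 = 27.332 mL/cmH2O.
τ = R × C = 15.001 × 0.02733 L/cmH2O = 0.41 s.
t = −τ·ln(1 − 0.99) = −0.41·ln(0.01) = 1.888 s.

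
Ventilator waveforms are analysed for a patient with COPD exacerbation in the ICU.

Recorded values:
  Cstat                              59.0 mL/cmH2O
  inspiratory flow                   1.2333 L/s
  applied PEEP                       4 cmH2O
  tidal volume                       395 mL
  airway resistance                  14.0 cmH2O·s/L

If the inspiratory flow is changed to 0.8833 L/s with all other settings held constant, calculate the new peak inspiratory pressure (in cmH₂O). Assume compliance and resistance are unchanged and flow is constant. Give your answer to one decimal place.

PIP = Vt/C + R·V̇ + PEEP (constant-flow equation of motion).
Only the resistive term changes: ΔPIP = R × ΔV̇ = 14.0 × (0.8833 − 1.2333) = 14.0 × -0.35 = -4.9 cmH2O.
Original PIP = 395/59.0 + 14.0×1.2333 + 4 = 27.961 cmH2O; new PIP = 27.961 + (-4.9) = 23.061 cmH2O.

23.1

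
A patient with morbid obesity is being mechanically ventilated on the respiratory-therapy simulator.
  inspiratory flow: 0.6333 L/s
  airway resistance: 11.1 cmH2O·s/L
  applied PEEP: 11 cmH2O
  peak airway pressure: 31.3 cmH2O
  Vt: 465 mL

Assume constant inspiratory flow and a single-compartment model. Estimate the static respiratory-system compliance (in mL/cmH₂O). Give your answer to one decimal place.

Equation of motion (constant flow): PIP = Vt/C + R·V̇ + PEEP.
Vt/C = PIP − R·V̇ − PEEP = 31.3 − 11.1×0.6333 − 11 = 31.3 − 7.03 − 11 = 13.27 cmH2O.
C = Vt / 13.27 = 465 / 13.27 = 35.041 mL/cmH2O.

35.0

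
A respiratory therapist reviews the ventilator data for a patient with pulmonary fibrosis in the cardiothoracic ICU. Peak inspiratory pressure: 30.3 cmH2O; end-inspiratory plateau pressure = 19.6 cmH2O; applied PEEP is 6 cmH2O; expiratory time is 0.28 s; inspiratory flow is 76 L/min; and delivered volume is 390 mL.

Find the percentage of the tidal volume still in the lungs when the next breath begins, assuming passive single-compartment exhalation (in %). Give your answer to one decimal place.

31.5

Flow: 76 L/min ÷ 60 = 1.2667 L/s.
R = (PIP − Pplat)/V̇ = (30.3 − 19.6) / 1.2667 = 10.7/1.2667 = 8.447 cmH2O·s/L.
C = Vt/(Pplat − PEEP) = 390.0 / (19.6 − 6) = 390.0/13.6 = 28.676 mL/cmH2O.
τ = R × C = 8.447 × 0.02868 L/cmH2O = 0.2423 s.
Fraction remaining at end-expiration = e^(−Te/τ) = e^(−0.28/0.2423) = 0.3149 → 31.49%.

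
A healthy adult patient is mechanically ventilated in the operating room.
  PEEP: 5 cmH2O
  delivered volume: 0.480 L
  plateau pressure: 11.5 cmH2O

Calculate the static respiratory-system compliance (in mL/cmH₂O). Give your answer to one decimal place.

Cstat = Vt / (Pplat − PEEP) = 480 / (11.5 − 5) = 480 / 6.5 = 73.846 mL/cmH2O.

73.8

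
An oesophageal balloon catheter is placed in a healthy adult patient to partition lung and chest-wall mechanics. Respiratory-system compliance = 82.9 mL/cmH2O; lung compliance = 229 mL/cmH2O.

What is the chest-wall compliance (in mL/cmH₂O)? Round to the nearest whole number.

130

1/Ccw = 1/Crs − 1/CL.
1/Ccw = 1/82.9 − 1/229 = 0.007696.
Ccw = 129.94 mL/cmH2O.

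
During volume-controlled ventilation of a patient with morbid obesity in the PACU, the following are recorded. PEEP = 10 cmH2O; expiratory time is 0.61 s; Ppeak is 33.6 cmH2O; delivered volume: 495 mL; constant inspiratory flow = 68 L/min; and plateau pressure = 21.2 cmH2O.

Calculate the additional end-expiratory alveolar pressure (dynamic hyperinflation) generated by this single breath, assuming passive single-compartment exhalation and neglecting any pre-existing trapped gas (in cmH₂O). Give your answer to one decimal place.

3.2

Flow: 68 L/min ÷ 60 = 1.1333 L/s.
R = (PIP − Pplat)/V̇ = (33.6 − 21.2) / 1.1333 = 12.4/1.1333 = 10.941 cmH2O·s/L.
C = Vt/(Pplat − PEEP) = 495.0 / (21.2 − 10) = 495.0/11.2 = 44.196 mL/cmH2O.
τ = R × C = 10.941 × 0.0442 L/cmH2O = 0.4836 s.
Fraction remaining = e^(−Te/τ) = e^(−0.61/0.4836) = 0.2833; trapped volume = 495.0 × 0.2833 = 140.23 mL.
Additional alveolar pressure from trapping ≈ V_trapped / C = 140.23 / 44.196 = 3.173 cmH2O.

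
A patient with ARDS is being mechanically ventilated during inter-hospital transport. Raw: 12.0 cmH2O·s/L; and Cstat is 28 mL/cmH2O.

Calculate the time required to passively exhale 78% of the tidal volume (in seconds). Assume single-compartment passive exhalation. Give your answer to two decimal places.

0.51

τ = R × C = 12.0 × 28 mL/cmH2O = 12.0 × 0.028 L/cmH2O = 0.336 s.
Exhaled fraction f = 1 − e^(−t/τ) → t = −τ·ln(1 − f) = −0.336·ln(0.22) = 0.5087 s.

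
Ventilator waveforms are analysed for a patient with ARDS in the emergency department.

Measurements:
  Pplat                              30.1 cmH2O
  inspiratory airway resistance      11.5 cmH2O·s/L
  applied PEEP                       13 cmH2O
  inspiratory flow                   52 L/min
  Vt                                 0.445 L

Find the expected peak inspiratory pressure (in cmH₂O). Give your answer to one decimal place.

Flow: 52 L/min ÷ 60 = 0.8667 L/s.
PIP = Pplat + Raw × flow = 30.1 + 11.5 × 0.8667 = 30.1 + 9.967 = 40.067 cmH2O.

40.1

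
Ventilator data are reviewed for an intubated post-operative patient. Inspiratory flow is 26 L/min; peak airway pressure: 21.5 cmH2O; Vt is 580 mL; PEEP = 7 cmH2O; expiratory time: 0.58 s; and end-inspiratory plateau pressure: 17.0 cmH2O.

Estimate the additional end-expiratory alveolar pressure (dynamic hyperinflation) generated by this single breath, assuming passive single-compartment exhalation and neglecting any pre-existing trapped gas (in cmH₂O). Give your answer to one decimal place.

3.8

Flow: 26 L/min ÷ 60 = 0.4333 L/s.
R = (PIP − Pplat)/V̇ = (21.5 − 17.0) / 0.4333 = 4.5/0.4333 = 10.385 cmH2O·s/L.
C = Vt/(Pplat − PEEP) = 580.0 / (17.0 − 7) = 580.0/10.0 = 58.0 mL/cmH2O.
τ = R × C = 10.385 × 0.058 L/cmH2O = 0.6023 s.
Fraction remaining = e^(−Te/τ) = e^(−0.58/0.6023) = 0.3818; trapped volume = 580.0 × 0.3818 = 221.44 mL.
Additional alveolar pressure from trapping ≈ V_trapped / C = 221.44 / 58.0 = 3.818 cmH2O.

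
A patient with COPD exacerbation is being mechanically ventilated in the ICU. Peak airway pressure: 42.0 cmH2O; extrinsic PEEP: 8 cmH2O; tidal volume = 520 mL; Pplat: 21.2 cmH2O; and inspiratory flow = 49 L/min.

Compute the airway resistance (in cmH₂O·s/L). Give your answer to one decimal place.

25.5

Flow: 49 L/min ÷ 60 = 0.8167 L/s.
Raw = (PIP − Pplat) / flow = (42.0 − 21.2) / 0.8167 = 20.8 / 0.8167 = 25.468 cmH2O·s/L.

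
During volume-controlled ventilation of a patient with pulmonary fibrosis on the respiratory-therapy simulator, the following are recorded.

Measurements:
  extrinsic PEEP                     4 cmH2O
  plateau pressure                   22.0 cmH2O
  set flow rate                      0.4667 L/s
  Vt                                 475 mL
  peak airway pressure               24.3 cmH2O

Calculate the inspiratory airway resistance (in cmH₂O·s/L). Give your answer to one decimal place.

4.9

Raw = (PIP − Pplat) / flow = (24.3 − 22.0) / 0.4667 = 2.3 / 0.4667 = 4.928 cmH2O·s/L.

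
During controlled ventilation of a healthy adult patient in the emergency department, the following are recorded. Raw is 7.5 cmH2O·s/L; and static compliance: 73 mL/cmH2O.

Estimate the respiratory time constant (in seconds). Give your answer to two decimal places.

τ = R × C = 7.5 × 73 mL/cmH2O = 7.5 × 0.073 L/cmH2O = 0.5475 s.

0.55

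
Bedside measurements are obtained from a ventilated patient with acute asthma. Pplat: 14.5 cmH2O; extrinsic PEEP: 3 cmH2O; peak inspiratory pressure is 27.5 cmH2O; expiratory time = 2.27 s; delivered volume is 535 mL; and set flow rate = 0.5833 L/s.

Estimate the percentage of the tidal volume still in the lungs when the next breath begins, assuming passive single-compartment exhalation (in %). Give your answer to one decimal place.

R = (PIP − Pplat)/V̇ = (27.5 − 14.5) / 0.5833 = 13.0/0.5833 = 22.287 cmH2O·s/L.
C = Vt/(Pplat − PEEP) = 535.0 / (14.5 − 3) = 535.0/11.5 = 46.522 mL/cmH2O.
τ = R × C = 22.287 × 0.04652 L/cmH2O = 1.037 s.
Fraction remaining at end-expiration = e^(−Te/τ) = e^(−2.27/1.037) = 0.112 → 11.2%.

11.2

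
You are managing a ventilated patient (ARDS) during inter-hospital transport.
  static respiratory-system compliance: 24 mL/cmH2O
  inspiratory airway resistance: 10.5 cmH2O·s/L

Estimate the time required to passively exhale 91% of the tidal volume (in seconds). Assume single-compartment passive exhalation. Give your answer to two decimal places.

τ = R × C = 10.5 × 24 mL/cmH2O = 10.5 × 0.024 L/cmH2O = 0.252 s.
Exhaled fraction f = 1 − e^(−t/τ) → t = −τ·ln(1 − f) = −0.252·ln(0.09) = 0.6068 s.

0.61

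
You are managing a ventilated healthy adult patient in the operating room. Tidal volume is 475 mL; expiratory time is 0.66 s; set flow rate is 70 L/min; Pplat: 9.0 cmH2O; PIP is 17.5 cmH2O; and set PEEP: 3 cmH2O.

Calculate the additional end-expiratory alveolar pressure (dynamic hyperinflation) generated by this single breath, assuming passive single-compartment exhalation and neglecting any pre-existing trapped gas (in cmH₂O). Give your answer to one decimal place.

1.9

Flow: 70 L/min ÷ 60 = 1.1667 L/s.
R = (PIP − Pplat)/V̇ = (17.5 − 9.0) / 1.1667 = 8.5/1.1667 = 7.286 cmH2O·s/L.
C = Vt/(Pplat − PEEP) = 475.0 / (9.0 − 3) = 475.0/6.0 = 79.167 mL/cmH2O.
τ = R × C = 7.286 × 0.07917 L/cmH2O = 0.5768 s.
Fraction remaining = e^(−Te/τ) = e^(−0.66/0.5768) = 0.3185; trapped volume = 475.0 × 0.3185 = 151.29 mL.
Additional alveolar pressure from trapping ≈ V_trapped / C = 151.29 / 79.167 = 1.911 cmH2O.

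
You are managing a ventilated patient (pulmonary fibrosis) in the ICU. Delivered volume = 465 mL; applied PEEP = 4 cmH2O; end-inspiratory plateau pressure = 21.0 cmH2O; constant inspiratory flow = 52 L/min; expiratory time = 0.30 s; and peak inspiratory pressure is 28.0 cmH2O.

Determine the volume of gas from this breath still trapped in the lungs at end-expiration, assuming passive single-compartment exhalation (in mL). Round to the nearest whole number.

120

Flow: 52 L/min ÷ 60 = 0.8667 L/s.
R = (PIP − Pplat)/V̇ = (28.0 − 21.0) / 0.8667 = 7.0/0.8667 = 8.077 cmH2O·s/L.
C = Vt/(Pplat − PEEP) = 465.0 / (21.0 − 4) = 465.0/17.0 = 27.353 mL/cmH2O.
τ = R × C = 8.077 × 0.02735 L/cmH2O = 0.2209 s.
Fraction remaining = e^(−Te/τ) = e^(−0.30/0.2209) = 0.2572.
Trapped volume = 465.0 × 0.2572 = 119.6 mL.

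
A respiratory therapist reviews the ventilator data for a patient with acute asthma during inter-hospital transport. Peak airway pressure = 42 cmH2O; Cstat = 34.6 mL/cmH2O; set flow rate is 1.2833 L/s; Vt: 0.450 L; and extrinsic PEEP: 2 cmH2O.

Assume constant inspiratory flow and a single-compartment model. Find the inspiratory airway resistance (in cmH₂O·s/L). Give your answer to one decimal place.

Equation of motion (constant flow): PIP = Vt/C + R·V̇ + PEEP.
R·V̇ = PIP − Vt/C − PEEP = 42 − 450/34.6 − 2 = 42 − 13.006 − 2 = 26.994 cmH2O.
R = 26.994 / 1.2833 = 21.035 cmH2O·s/L.

21.0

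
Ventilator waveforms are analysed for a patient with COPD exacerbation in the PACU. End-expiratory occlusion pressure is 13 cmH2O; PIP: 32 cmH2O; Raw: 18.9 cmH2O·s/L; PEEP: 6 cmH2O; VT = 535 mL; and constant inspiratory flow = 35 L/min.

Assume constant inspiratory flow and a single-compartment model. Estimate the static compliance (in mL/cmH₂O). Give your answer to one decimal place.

67.1

Flow: 35 L/min ÷ 60 = 0.5833 L/s.
Total PEEP = 13 cmH2O (set 6 + intrinsic 7); this is the baseline alveolar pressure.
Equation of motion (constant flow): PIP = Vt/C + R·V̇ + PEEP.
Vt/C = PIP − R·V̇ − PEEP = 32 − 18.9×0.5833 − 13 = 32 − 11.024 − 13 = 7.976 cmH2O.
C = Vt / 7.976 = 535 / 7.976 = 67.076 mL/cmH2O.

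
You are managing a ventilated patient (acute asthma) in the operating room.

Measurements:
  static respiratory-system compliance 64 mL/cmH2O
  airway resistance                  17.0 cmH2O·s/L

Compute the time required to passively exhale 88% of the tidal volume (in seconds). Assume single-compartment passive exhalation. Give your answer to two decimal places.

2.31

τ = R × C = 17.0 × 64 mL/cmH2O = 17.0 × 0.064 L/cmH2O = 1.088 s.
Exhaled fraction f = 1 − e^(−t/τ) → t = −τ·ln(1 − f) = −1.088·ln(0.12) = 2.307 s.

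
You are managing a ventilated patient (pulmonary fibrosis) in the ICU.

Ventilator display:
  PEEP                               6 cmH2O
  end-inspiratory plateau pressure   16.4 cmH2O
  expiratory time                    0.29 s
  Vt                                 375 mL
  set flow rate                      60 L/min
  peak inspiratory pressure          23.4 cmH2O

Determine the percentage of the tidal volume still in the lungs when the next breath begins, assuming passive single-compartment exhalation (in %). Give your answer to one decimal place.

Flow: 60 L/min ÷ 60 = 1 L/s.
R = (PIP − Pplat)/V̇ = (23.4 − 16.4) / 1 = 7.0/1 = 7.0 cmH2O·s/L.
C = Vt/(Pplat − PEEP) = 375.0 / (16.4 − 6) = 375.0/10.4 = 36.058 mL/cmH2O.
τ = R × C = 7.0 × 0.03606 L/cmH2O = 0.2524 s.
Fraction remaining at end-expiration = e^(−Te/τ) = e^(−0.29/0.2524) = 0.317 → 31.7%.

31.7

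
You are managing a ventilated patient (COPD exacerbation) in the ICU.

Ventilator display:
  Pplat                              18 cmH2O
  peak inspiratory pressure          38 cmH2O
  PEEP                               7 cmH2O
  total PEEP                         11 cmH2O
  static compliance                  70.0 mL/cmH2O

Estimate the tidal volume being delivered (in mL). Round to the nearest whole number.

End-expiratory occlusion gives total PEEP = 11 cmH2O (intrinsic PEEP = 11 − 7 = 4). Use total PEEP for the elastic gradient.
Vt = Cstat × (Pplat − PEEPtotal) = 70.0 × (18 − 11) = 70.0 × 7.0 = 490.0 mL.

490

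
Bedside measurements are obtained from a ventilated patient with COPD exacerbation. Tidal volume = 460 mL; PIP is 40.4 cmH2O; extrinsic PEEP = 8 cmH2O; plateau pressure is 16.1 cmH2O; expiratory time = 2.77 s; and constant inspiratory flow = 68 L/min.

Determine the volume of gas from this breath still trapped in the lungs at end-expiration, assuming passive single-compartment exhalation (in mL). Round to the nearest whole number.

Flow: 68 L/min ÷ 60 = 1.1333 L/s.
R = (PIP − Pplat)/V̇ = (40.4 − 16.1) / 1.1333 = 24.3/1.1333 = 21.442 cmH2O·s/L.
C = Vt/(Pplat − PEEP) = 460.0 / (16.1 − 8) = 460.0/8.1 = 56.79 mL/cmH2O.
τ = R × C = 21.442 × 0.05679 L/cmH2O = 1.218 s.
Fraction remaining = e^(−Te/τ) = e^(−2.77/1.218) = 0.1029.
Trapped volume = 460.0 × 0.1029 = 47.334 mL.

47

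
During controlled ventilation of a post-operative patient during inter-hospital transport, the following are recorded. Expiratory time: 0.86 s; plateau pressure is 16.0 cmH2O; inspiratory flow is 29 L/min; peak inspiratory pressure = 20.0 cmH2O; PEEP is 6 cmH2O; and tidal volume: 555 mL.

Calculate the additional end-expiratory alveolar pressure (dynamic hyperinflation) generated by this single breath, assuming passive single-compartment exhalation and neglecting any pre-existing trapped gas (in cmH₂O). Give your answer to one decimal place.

Flow: 29 L/min ÷ 60 = 0.4833 L/s.
R = (PIP − Pplat)/V̇ = (20.0 − 16.0) / 0.4833 = 4.0/0.4833 = 8.276 cmH2O·s/L.
C = Vt/(Pplat − PEEP) = 555.0 / (16.0 − 6) = 555.0/10.0 = 55.5 mL/cmH2O.
τ = R × C = 8.276 × 0.0555 L/cmH2O = 0.4593 s.
Fraction remaining = e^(−Te/τ) = e^(−0.86/0.4593) = 0.1538; trapped volume = 555.0 × 0.1538 = 85.359 mL.
Additional alveolar pressure from trapping ≈ V_trapped / C = 85.359 / 55.5 = 1.538 cmH2O.

1.5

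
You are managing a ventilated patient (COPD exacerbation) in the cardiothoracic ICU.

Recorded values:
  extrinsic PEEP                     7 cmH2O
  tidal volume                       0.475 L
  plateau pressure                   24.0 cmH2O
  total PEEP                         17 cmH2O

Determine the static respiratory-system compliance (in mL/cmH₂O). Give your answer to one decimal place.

67.9

End-expiratory occlusion gives total PEEP = 17 cmH2O (intrinsic PEEP = 17 − 7 = 10). Use total PEEP for the elastic gradient.
Cstat = Vt / (Pplat − PEEPtotal) = 475 / (24.0 − 17) = 475 / 7.0 = 67.857 mL/cmH2O.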